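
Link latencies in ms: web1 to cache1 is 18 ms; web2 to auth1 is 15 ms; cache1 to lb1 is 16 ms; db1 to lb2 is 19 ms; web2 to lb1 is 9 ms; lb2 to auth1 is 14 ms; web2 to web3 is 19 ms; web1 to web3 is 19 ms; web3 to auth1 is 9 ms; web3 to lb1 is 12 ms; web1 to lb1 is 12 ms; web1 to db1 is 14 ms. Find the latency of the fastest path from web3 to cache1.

A few of the web3→cache1 routes:
web3 → lb1 → web1 → cache1: 12 + 12 + 18 = 42
web3 → web1 → cache1: 19 + 18 = 37
web3 → lb1 → cache1: 12 + 16 = 28
The minimum is 28 ms.

28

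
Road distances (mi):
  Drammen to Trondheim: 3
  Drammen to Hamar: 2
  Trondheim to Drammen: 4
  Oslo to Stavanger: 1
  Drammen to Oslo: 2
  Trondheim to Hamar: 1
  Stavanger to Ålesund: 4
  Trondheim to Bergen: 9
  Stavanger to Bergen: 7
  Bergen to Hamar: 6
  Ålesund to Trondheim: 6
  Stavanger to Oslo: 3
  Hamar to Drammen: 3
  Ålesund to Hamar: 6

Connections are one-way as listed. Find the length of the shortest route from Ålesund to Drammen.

Candidate routes:
Ålesund-Trondheim-Drammen: 6 + 4 = 10
Ålesund-Hamar-Drammen: 6 + 3 = 9
Ålesund-Trondheim-Hamar-Drammen: 6 + 1 + 3 = 10
Ålesund-Trondheim-Bergen-Hamar-Drammen: 6 + 9 + 6 + 3 = 24
Best route has total 9 mi.

9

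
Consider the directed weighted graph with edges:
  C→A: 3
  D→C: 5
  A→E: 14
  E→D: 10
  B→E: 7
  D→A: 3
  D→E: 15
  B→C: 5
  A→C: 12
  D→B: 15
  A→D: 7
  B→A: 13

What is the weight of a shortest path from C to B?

Candidate routes:
C → A → E → D → B: 3 + 14 + 10 + 15 = 42
C → A → D → B: 3 + 7 + 15 = 25
Best route has total 25.

25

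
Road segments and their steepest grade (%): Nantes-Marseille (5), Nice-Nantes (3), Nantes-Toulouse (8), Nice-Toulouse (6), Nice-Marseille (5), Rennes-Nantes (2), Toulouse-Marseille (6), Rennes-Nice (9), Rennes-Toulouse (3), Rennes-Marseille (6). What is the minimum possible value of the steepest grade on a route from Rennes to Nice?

Comparing a few candidate routes:
Rennes-Toulouse-Marseille-Nantes-Nice: max(3, 6, 5, 3) = 6
Rennes-Toulouse-Marseille-Nice: max(3, 6, 5) = 6
Rennes-Nantes-Marseille-Nice: max(2, 5, 5) = 5
Rennes-Nantes-Nice: max(2, 3) = 3
Rennes-Toulouse-Nice: max(3, 6) = 6
Smallest bottleneck: 3%.

3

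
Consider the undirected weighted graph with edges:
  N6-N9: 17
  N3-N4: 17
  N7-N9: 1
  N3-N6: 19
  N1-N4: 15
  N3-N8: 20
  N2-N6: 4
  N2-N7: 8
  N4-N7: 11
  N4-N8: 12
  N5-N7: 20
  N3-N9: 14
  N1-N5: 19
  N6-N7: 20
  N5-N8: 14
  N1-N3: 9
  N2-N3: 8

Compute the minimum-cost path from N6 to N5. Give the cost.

Comparing a few candidate routes:
N6 -> N2 -> N7 -> N5: 4 + 8 + 20 = 32
N6 -> N7 -> N5: 20 + 20 = 40
N6 -> N2 -> N3 -> N1 -> N5: 4 + 8 + 9 + 19 = 40
N6 -> N9 -> N7 -> N5: 17 + 1 + 20 = 38
Shortest: 32.

32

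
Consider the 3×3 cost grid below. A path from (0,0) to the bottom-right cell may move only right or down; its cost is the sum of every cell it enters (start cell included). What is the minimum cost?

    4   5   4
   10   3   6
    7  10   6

Best path: [0,0]→[0,1]→[1,1]→[1,2]→[2,2]
Cost: 4 + 5 + 3 + 6 + 6 = 24

24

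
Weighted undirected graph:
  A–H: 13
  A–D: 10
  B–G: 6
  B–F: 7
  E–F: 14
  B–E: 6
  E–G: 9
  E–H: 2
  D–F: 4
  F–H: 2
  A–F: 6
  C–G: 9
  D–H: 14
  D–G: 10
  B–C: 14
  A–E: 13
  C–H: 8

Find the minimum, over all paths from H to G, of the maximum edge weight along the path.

6

Some routes from H to G:
H -> E -> G: max(2, 9) = 9
H -> F -> B -> G: max(2, 7, 6) = 7
H -> E -> B -> G: max(2, 6, 6) = 6
H -> C -> G: max(8, 9) = 9
Best route has worst link 6.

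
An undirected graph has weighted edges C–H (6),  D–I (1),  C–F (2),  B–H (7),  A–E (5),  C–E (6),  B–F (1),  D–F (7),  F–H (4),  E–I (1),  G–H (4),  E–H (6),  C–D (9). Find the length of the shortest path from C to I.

7

Comparing a few candidate routes:
C → F → D → I: 2 + 7 + 1 = 10
C → E → I: 6 + 1 = 7
C → D → I: 9 + 1 = 10
Best route has total 7.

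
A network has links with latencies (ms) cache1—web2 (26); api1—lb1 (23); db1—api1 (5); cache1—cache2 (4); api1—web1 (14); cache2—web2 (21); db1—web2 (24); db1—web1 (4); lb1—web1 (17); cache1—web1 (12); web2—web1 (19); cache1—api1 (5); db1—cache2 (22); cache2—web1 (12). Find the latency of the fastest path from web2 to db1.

23

Checking several routes:
web2 → web1 → api1 → db1: 19 + 14 + 5 = 38
web2 → cache1 → api1 → db1: 26 + 5 + 5 = 36
web2 → cache2 → cache1 → api1 → db1: 21 + 4 + 5 + 5 = 35
web2 → cache2 → web1 → db1: 21 + 12 + 4 = 37
web2 → db1: 24
web2 → web1 → db1: 19 + 4 = 23
Best route has total 23 ms.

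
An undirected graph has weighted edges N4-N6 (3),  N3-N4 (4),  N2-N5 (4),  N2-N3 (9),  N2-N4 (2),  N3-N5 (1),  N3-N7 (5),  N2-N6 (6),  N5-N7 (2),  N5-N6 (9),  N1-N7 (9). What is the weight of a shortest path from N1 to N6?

Comparing a few candidate routes:
N1 - N7 - N5 - N3 - N4 - N6: 9 + 2 + 1 + 4 + 3 = 19
N1 - N7 - N5 - N2 - N4 - N6: 9 + 2 + 4 + 2 + 3 = 20
N1 - N7 - N5 - N6: 9 + 2 + 9 = 20
Shortest: 19.

19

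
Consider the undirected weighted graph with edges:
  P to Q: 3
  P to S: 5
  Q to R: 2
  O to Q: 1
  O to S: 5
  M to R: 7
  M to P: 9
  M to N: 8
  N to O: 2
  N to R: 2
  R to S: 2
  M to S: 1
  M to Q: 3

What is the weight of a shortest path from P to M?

Some routes from P to M:
P→Q→R→S→M: 3 + 2 + 2 + 1 = 8
P→Q→M: 3 + 3 = 6
P→S→M: 5 + 1 = 6
P→Q→O→S→M: 3 + 1 + 5 + 1 = 10
P→M: 9
Shortest: 6.

6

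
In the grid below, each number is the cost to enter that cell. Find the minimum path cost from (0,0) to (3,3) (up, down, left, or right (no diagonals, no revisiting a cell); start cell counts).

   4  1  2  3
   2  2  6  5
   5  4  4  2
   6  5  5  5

Path (0,0) -> (0,1) -> (0,2) -> (0,3) -> (1,3) -> (2,3) -> (3,3): 4 + 1 + 2 + 3 + 5 + 2 + 5 = 22.

22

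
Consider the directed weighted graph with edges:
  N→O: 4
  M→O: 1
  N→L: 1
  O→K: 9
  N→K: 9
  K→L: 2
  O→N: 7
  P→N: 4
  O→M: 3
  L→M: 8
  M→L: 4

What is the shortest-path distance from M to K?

Candidate routes:
M-O-N-K: 1 + 7 + 9 = 17
M-O-K: 1 + 9 = 10
Best route has total 10.

10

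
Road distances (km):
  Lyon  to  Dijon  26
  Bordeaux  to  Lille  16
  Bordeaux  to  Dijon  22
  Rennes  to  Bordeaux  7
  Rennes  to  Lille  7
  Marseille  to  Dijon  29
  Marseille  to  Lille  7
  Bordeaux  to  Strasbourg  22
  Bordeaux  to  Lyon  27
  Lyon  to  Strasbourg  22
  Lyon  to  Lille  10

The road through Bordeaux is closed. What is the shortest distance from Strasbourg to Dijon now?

48

Paths from Strasbourg to Dijon avoiding Bordeaux:
Strasbourg - Lyon - Lille - Marseille - Dijon: 22 + 10 + 7 + 29 = 68
Strasbourg - Lyon - Dijon: 22 + 26 = 48
Shortest: 48 km.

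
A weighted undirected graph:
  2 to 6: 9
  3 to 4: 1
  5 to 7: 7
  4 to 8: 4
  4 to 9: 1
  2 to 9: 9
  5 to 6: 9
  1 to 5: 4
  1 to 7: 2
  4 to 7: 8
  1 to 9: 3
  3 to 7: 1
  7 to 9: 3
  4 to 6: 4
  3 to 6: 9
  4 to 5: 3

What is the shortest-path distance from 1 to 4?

A few of the 1→4 routes:
1 -> 7 -> 9 -> 4: 2 + 3 + 1 = 6
1 -> 7 -> 3 -> 4: 2 + 1 + 1 = 4
1 -> 5 -> 4: 4 + 3 = 7
1 -> 7 -> 4: 2 + 8 = 10
1 -> 9 -> 7 -> 3 -> 4: 3 + 3 + 1 + 1 = 8
1 -> 9 -> 4: 3 + 1 = 4
Shortest: 4.

4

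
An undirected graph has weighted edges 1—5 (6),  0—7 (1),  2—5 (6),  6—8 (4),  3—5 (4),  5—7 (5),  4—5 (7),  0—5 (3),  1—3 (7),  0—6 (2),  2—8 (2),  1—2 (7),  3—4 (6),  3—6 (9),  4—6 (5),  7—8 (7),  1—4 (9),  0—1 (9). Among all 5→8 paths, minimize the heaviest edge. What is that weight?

4

Some routes from 5 to 8:
5→1→3→4→6→0→7→8: max(6, 7, 6, 5, 2, 1, 7) = 7
5→2→8: max(6, 2) = 6
5→7→0→6→8: max(5, 1, 2, 4) = 5
5→0→6→8: max(3, 2, 4) = 4
5→3→4→6→8: max(4, 6, 5, 4) = 6
Smallest bottleneck: 4.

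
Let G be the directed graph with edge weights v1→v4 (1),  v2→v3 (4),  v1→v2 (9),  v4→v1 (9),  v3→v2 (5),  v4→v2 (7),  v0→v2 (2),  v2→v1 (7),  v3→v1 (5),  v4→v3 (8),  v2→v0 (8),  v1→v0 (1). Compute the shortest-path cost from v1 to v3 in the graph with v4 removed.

7

Paths from v1 to v3 avoiding v4:
v1 - v2 - v3: 9 + 4 = 13
v1 - v0 - v2 - v3: 1 + 2 + 4 = 7
Shortest: 7.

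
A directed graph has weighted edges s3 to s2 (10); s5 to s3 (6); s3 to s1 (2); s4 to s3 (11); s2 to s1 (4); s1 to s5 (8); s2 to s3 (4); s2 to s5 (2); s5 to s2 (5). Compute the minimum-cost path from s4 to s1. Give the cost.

13

Paths from s4 to s1:
s4 -> s3 -> s1: 11 + 2 = 13
s4 -> s3 -> s2 -> s1: 11 + 10 + 4 = 25
Best route has total 13.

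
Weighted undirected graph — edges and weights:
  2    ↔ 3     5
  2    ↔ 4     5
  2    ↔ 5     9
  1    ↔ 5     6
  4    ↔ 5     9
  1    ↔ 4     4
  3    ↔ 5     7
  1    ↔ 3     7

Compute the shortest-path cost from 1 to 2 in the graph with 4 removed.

12

Some routes from 1 to 2 avoiding 4:
1 - 5 - 2: 6 + 9 = 15
1 - 5 - 3 - 2: 6 + 7 + 5 = 18
1 - 3 - 2: 7 + 5 = 12
The minimum is 12.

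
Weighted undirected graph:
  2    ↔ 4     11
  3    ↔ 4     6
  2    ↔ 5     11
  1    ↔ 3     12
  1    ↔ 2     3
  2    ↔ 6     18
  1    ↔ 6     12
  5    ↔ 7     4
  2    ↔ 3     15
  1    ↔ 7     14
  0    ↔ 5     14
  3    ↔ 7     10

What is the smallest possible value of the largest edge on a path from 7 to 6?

Comparing a few candidate routes:
7 → 5 → 2 → 1 → 6: max(4, 11, 3, 12) = 12
7 → 3 → 4 → 2 → 1 → 6: max(10, 6, 11, 3, 12) = 12
7 → 5 → 2 → 4 → 3 → 1 → 6: max(4, 11, 11, 6, 12, 12) = 12
7 → 3 → 1 → 6: max(10, 12, 12) = 12
Smallest bottleneck: 12.

12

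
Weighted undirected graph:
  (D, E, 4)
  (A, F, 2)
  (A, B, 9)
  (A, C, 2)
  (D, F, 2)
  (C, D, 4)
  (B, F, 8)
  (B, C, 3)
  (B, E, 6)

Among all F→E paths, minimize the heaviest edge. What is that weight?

Some routes from F to E:
F → D → E: max(2, 4) = 4
F → A → C → D → E: max(2, 2, 4, 4) = 4
F → A → C → B → E: max(2, 2, 3, 6) = 6
Best route has worst link 4.

4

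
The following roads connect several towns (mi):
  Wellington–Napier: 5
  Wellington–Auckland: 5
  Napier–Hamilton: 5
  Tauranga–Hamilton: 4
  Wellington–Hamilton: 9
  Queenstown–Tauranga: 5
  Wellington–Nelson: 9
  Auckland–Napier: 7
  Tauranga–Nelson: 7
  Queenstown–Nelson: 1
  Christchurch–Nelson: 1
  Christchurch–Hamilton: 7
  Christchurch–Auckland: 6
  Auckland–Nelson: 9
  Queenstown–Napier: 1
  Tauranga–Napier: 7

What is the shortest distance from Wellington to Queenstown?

6

Some routes from Wellington to Queenstown:
Wellington→Auckland→Napier→Queenstown: 5 + 7 + 1 = 13
Wellington→Hamilton→Napier→Queenstown: 9 + 5 + 1 = 15
Wellington→Napier→Queenstown: 5 + 1 = 6
Wellington→Nelson→Queenstown: 9 + 1 = 10
Wellington→Auckland→Christchurch→Nelson→Queenstown: 5 + 6 + 1 + 1 = 13
Best route has total 6 mi.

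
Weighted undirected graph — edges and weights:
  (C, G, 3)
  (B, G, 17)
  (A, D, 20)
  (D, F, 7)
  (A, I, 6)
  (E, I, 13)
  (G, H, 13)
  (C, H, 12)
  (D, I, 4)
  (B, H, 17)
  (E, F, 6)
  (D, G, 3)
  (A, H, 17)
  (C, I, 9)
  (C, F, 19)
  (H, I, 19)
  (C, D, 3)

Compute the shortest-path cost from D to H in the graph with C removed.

16

Checking several routes:
D-G-H: 3 + 13 = 16
D-I-H: 4 + 19 = 23
D-A-H: 20 + 17 = 37
D-I-A-H: 4 + 6 + 17 = 27
D-G-B-H: 3 + 17 + 17 = 37
Shortest: 16.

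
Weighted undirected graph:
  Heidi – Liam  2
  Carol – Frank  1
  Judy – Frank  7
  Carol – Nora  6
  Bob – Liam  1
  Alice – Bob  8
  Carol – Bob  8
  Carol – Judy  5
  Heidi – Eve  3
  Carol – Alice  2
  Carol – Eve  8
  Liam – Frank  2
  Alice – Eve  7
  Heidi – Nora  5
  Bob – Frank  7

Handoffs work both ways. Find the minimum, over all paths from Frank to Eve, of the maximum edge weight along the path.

Some routes from Frank to Eve:
Frank - Carol - Alice - Eve: max(1, 2, 7) = 7
Frank - Liam - Heidi - Eve: max(2, 2, 3) = 3
Frank - Carol - Nora - Heidi - Eve: max(1, 6, 5, 3) = 6
Frank - Bob - Liam - Heidi - Nora - Carol - Alice - Eve: max(7, 1, 2, 5, 6, 2, 7) = 7
Frank - Bob - Liam - Heidi - Eve: max(7, 1, 2, 3) = 7
Frank - Judy - Carol - Alice - Eve: max(7, 5, 2, 7) = 7
The minimum achievable maximum is 3.

3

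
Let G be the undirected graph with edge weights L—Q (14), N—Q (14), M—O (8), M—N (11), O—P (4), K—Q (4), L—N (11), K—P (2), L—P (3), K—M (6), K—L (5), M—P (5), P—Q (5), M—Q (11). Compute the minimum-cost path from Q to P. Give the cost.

5

Comparing a few candidate routes:
Q - L - P: 14 + 3 = 17
Q - K - P: 4 + 2 = 6
Q - K - M - P: 4 + 6 + 5 = 15
Q - K - L - P: 4 + 5 + 3 = 12
Q - M - P: 11 + 5 = 16
Q - P: 5
Best route has total 5.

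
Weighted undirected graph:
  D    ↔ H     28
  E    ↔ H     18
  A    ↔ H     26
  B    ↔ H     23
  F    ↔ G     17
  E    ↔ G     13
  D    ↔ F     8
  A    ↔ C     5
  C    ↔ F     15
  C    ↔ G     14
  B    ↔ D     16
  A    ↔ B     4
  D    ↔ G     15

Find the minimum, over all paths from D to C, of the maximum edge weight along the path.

A few of the D→C routes:
D - B - A - C: max(16, 4, 5) = 16
D - F - C: max(8, 15) = 15
D - G - C: max(15, 14) = 15
The minimum achievable maximum is 15.

15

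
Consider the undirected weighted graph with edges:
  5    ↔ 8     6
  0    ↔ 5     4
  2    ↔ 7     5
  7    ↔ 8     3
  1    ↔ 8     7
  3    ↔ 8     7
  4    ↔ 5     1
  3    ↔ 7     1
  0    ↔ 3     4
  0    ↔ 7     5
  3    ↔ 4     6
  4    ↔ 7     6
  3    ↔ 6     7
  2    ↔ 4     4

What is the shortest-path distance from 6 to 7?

Checking several routes:
6-3-0-7: 7 + 4 + 5 = 16
6-3-8-7: 7 + 7 + 3 = 17
6-3-7: 7 + 1 = 8
Best route has total 8.

8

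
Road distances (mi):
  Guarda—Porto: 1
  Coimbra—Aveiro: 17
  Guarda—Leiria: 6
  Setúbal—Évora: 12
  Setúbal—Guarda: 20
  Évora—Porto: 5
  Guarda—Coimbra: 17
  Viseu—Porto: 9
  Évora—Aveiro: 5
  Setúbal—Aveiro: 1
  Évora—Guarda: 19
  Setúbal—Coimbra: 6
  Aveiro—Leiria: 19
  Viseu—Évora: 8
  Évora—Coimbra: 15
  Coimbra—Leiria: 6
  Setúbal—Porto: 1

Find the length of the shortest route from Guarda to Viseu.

Some routes from Guarda to Viseu:
Guarda→Porto→Setúbal→Aveiro→Évora→Viseu: 1 + 1 + 1 + 5 + 8 = 16
Guarda→Porto→Setúbal→Évora→Viseu: 1 + 1 + 12 + 8 = 22
Guarda→Porto→Viseu: 1 + 9 = 10
Guarda→Leiria→Coimbra→Setúbal→Porto→Viseu: 6 + 6 + 6 + 1 + 9 = 28
Guarda→Évora→Viseu: 19 + 8 = 27
Guarda→Porto→Évora→Viseu: 1 + 5 + 8 = 14
Best route has total 10 mi.

10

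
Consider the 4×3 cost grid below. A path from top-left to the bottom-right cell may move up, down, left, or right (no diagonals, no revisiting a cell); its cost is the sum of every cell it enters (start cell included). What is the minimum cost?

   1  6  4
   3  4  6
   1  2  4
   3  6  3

14

Best path: r0c0→r1c0→r2c0→r2c1→r2c2→r3c2
Cost: 1 + 3 + 1 + 2 + 4 + 3 = 14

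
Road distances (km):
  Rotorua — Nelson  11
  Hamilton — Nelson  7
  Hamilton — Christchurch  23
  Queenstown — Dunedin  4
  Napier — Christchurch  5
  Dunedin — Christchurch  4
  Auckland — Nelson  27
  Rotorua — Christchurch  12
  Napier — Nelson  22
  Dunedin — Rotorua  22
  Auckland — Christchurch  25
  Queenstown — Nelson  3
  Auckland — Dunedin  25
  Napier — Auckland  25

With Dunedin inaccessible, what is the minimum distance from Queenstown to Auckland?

A few of the Queenstown→Auckland routes:
Queenstown→Nelson→Napier→Christchurch→Auckland: 3 + 22 + 5 + 25 = 55
Queenstown→Nelson→Rotorua→Christchurch→Auckland: 3 + 11 + 12 + 25 = 51
Queenstown→Nelson→Auckland: 3 + 27 = 30
Queenstown→Nelson→Napier→Auckland: 3 + 22 + 25 = 50
Shortest: 30 km.

30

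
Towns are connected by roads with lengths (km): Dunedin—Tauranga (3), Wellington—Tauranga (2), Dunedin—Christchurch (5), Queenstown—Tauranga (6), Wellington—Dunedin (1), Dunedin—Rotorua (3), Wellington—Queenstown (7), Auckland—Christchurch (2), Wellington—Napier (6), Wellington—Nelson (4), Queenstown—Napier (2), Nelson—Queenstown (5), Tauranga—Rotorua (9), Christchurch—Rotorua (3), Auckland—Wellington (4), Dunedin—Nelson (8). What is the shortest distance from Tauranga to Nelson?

Checking several routes:
Tauranga -> Wellington -> Nelson: 2 + 4 = 6
Tauranga -> Queenstown -> Nelson: 6 + 5 = 11
Tauranga -> Dunedin -> Wellington -> Nelson: 3 + 1 + 4 = 8
Tauranga -> Wellington -> Dunedin -> Nelson: 2 + 1 + 8 = 11
Shortest: 6 km.

6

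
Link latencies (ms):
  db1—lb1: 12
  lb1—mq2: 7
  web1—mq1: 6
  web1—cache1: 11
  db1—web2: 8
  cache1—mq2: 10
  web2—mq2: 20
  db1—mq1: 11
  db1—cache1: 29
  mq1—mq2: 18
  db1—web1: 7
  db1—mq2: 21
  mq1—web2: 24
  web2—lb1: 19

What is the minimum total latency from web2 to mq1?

19

Comparing a few candidate routes:
web2→mq1: 24
web2→db1→mq1: 8 + 11 = 19
web2→db1→web1→mq1: 8 + 7 + 6 = 21
The minimum is 19 ms.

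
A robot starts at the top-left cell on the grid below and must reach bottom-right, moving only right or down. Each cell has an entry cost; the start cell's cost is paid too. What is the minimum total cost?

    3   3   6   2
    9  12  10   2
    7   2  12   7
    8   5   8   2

Best path: [0,0] -> [0,1] -> [0,2] -> [0,3] -> [1,3] -> [2,3] -> [3,3]
Cost: 3 + 3 + 6 + 2 + 2 + 7 + 2 = 25

25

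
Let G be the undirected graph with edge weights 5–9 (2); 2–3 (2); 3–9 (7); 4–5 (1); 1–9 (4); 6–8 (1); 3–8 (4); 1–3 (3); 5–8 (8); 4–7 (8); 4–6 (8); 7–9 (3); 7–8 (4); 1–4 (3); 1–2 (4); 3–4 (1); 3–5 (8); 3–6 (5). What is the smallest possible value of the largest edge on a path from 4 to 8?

4

A few of the 4→8 routes:
4→1→9→7→8: max(3, 4, 3, 4) = 4
4→3→8: max(1, 4) = 4
4→3→1→9→7→8: max(1, 3, 4, 3, 4) = 4
4→3→2→1→9→7→8: max(1, 2, 4, 4, 3, 4) = 4
Best route has worst link 4.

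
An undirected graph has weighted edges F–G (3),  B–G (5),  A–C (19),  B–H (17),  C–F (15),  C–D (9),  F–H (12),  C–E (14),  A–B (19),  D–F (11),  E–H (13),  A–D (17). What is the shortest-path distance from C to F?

Comparing a few candidate routes:
C-E-H-F: 14 + 13 + 12 = 39
C-F: 15
C-D-F: 9 + 11 = 20
Shortest: 15.

15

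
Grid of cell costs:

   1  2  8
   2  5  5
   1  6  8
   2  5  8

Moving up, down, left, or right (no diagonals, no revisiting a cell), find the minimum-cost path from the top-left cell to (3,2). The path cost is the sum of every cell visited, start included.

19

One optimal route is r0c0→r1c0→r2c0→r3c0→r3c1→r3c2.
Its cost is 1 + 2 + 1 + 2 + 5 + 8 = 19.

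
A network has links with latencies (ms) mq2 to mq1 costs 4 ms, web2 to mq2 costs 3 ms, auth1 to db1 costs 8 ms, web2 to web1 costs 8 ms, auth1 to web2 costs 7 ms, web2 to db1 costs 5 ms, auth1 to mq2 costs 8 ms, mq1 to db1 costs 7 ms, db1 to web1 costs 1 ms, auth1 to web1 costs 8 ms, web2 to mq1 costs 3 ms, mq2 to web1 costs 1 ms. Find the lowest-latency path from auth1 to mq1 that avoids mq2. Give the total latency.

A few of the auth1→mq1 routes:
auth1 - web2 - mq1: 7 + 3 = 10
auth1 - db1 - mq1: 8 + 7 = 15
auth1 - web2 - db1 - mq1: 7 + 5 + 7 = 19
auth1 - web1 - db1 - web2 - mq1: 8 + 1 + 5 + 3 = 17
auth1 - web1 - db1 - mq1: 8 + 1 + 7 = 16
auth1 - db1 - web2 - mq1: 8 + 5 + 3 = 16
The minimum is 10 ms.

10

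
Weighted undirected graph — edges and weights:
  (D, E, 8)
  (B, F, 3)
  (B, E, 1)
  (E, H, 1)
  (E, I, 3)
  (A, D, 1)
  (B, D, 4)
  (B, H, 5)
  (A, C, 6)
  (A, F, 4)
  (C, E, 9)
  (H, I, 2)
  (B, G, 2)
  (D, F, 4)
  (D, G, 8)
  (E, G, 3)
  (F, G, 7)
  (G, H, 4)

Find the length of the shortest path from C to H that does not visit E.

A few of the C→H routes:
C → A → F → B → H: 6 + 4 + 3 + 5 = 18
C → A → D → F → B → H: 6 + 1 + 4 + 3 + 5 = 19
C → A → D → B → G → H: 6 + 1 + 4 + 2 + 4 = 17
C → A → F → B → G → H: 6 + 4 + 3 + 2 + 4 = 19
C → A → D → G → H: 6 + 1 + 8 + 4 = 19
C → A → D → B → H: 6 + 1 + 4 + 5 = 16
The minimum is 16.

16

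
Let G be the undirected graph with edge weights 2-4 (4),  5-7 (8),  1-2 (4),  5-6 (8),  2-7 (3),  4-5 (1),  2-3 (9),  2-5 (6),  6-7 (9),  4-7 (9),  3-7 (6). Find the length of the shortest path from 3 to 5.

A few of the 3→5 routes:
3→7→5: 6 + 8 = 14
3→7→2→4→5: 6 + 3 + 4 + 1 = 14
3→2→4→5: 9 + 4 + 1 = 14
Shortest: 14.

14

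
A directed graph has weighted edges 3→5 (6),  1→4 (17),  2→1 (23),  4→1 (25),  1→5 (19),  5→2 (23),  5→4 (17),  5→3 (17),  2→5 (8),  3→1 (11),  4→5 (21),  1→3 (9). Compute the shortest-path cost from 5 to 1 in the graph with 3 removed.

42

Routes from 5 to 1 avoiding 3:
5 - 2 - 1: 23 + 23 = 46
5 - 4 - 1: 17 + 25 = 42
Shortest: 42.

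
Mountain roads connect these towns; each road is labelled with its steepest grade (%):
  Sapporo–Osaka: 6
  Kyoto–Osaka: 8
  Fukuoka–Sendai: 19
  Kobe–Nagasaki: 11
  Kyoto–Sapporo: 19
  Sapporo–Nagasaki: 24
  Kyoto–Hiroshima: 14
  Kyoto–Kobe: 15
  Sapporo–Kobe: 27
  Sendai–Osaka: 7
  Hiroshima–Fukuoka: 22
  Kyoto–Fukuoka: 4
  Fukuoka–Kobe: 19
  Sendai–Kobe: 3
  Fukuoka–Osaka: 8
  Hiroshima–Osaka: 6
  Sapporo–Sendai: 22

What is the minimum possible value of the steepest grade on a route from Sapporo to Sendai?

7

Checking several routes:
Sapporo -> Osaka -> Hiroshima -> Kyoto -> Kobe -> Sendai: max(6, 6, 14, 15, 3) = 15
Sapporo -> Osaka -> Kyoto -> Kobe -> Sendai: max(6, 8, 15, 3) = 15
Sapporo -> Osaka -> Fukuoka -> Kyoto -> Kobe -> Sendai: max(6, 8, 4, 15, 3) = 15
Sapporo -> Osaka -> Sendai: max(6, 7) = 7
Sapporo -> Osaka -> Kyoto -> Fukuoka -> Kobe -> Sendai: max(6, 8, 4, 19, 3) = 19
Sapporo -> Osaka -> Kyoto -> Fukuoka -> Sendai: max(6, 8, 4, 19) = 19
The minimum achievable maximum is 7%.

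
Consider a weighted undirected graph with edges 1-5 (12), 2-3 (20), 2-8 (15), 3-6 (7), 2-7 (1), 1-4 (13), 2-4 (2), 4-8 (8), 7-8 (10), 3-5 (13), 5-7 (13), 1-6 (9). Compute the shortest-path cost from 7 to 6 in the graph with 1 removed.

28

Routes from 7 to 6 avoiding 1:
7-8-4-2-3-6: 10 + 8 + 2 + 20 + 7 = 47
7-2-3-6: 1 + 20 + 7 = 28
7-8-2-3-6: 10 + 15 + 20 + 7 = 52
7-5-3-6: 13 + 13 + 7 = 33
The minimum is 28.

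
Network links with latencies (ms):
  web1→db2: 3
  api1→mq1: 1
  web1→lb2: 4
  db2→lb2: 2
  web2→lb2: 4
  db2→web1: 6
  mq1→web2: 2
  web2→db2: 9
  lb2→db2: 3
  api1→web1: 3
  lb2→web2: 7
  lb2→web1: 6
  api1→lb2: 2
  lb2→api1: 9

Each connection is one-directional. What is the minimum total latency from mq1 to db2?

Routes from mq1 to db2:
mq1 → web2 → db2: 2 + 9 = 11
mq1 → web2 → lb2 → web1 → db2: 2 + 4 + 6 + 3 = 15
mq1 → web2 → lb2 → db2: 2 + 4 + 3 = 9
mq1 → web2 → lb2 → api1 → web1 → db2: 2 + 4 + 9 + 3 + 3 = 21
Best route has total 9 ms.

9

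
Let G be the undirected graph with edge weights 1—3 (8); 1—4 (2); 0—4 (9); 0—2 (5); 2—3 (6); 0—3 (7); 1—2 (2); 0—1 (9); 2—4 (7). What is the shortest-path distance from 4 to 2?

Checking several routes:
4 -> 2: 7
4 -> 1 -> 2: 2 + 2 = 4
4 -> 0 -> 2: 9 + 5 = 14
Shortest: 4.

4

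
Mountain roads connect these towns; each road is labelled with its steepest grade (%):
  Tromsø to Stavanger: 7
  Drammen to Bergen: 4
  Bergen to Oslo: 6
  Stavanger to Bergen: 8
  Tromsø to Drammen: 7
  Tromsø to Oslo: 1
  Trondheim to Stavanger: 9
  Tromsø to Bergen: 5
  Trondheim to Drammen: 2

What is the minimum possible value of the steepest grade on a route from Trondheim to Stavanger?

7

A few of the Trondheim→Stavanger routes:
Trondheim→Drammen→Bergen→Oslo→Tromsø→Stavanger: max(2, 4, 6, 1, 7) = 7
Trondheim→Drammen→Bergen→Stavanger: max(2, 4, 8) = 8
Trondheim→Drammen→Bergen→Tromsø→Stavanger: max(2, 4, 5, 7) = 7
Trondheim→Drammen→Tromsø→Stavanger: max(2, 7, 7) = 7
Smallest bottleneck: 7%.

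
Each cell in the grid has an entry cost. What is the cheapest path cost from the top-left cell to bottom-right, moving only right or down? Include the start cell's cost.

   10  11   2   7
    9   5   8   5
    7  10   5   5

One optimal route is [0,0] [0,1] [0,2] [0,3] [1,3] [2,3].
Its cost is 10 + 11 + 2 + 7 + 5 + 5 = 40.

40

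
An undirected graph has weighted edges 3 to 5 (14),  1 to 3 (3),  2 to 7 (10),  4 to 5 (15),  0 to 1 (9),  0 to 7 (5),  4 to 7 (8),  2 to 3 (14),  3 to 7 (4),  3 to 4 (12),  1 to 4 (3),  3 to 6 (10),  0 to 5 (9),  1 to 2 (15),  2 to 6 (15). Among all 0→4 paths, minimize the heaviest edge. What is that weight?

5

Comparing a few candidate routes:
0 → 7 → 4: max(5, 8) = 8
0 → 7 → 3 → 1 → 4: max(5, 4, 3, 3) = 5
0 → 1 → 4: max(9, 3) = 9
Best route has worst link 5.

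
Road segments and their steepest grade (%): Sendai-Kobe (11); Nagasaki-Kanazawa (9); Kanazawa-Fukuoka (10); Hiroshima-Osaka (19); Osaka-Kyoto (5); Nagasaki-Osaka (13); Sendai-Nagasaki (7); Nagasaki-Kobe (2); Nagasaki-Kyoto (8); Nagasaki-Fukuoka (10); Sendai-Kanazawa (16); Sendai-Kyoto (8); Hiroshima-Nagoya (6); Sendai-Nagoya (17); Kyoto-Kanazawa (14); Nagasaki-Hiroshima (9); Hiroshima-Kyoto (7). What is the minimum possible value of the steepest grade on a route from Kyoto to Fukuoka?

10

Some routes from Kyoto to Fukuoka:
Kyoto → Sendai → Nagasaki → Fukuoka: max(8, 7, 10) = 10
Kyoto → Nagasaki → Kanazawa → Fukuoka: max(8, 9, 10) = 10
Kyoto → Sendai → Nagasaki → Kanazawa → Fukuoka: max(8, 7, 9, 10) = 10
Kyoto → Hiroshima → Nagasaki → Kanazawa → Fukuoka: max(7, 9, 9, 10) = 10
Kyoto → Hiroshima → Nagasaki → Fukuoka: max(7, 9, 10) = 10
Kyoto → Nagasaki → Fukuoka: max(8, 10) = 10
Best route has worst link 10%.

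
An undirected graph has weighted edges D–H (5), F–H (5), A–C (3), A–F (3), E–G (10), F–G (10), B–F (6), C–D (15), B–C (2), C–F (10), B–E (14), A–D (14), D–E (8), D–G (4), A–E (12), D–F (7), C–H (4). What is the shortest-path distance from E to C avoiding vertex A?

Some routes from E to C avoiding A:
E → B → C: 14 + 2 = 16
E → D → H → C: 8 + 5 + 4 = 17
E → G → D → H → C: 10 + 4 + 5 + 4 = 23
E → D → F → B → C: 8 + 7 + 6 + 2 = 23
The minimum is 16.

16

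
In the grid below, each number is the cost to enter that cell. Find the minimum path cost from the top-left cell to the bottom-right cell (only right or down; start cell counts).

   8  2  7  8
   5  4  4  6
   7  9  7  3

Cheapest: r0c0 -> r0c1 -> r1c1 -> r1c2 -> r1c3 -> r2c3
  8 + 2 + 4 + 4 + 6 + 3 = 27

27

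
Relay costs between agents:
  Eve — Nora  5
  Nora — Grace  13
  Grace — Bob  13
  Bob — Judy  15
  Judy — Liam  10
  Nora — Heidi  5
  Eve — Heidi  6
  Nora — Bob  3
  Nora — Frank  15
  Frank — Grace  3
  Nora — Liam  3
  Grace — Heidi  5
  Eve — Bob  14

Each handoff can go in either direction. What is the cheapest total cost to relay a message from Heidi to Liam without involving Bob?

8

Checking several routes:
Heidi→Nora→Liam: 5 + 3 = 8
Heidi→Grace→Nora→Liam: 5 + 13 + 3 = 21
Heidi→Eve→Nora→Liam: 6 + 5 + 3 = 14
Shortest: 8.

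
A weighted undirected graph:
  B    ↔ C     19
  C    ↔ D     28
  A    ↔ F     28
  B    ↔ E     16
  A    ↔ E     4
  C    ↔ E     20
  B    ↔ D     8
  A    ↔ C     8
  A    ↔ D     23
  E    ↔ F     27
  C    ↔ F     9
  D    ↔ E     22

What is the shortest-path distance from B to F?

Some routes from B to F:
B→E→F: 16 + 27 = 43
B→E→A→C→F: 16 + 4 + 8 + 9 = 37
B→C→F: 19 + 9 = 28
B→E→C→F: 16 + 20 + 9 = 45
B→D→C→F: 8 + 28 + 9 = 45
The minimum is 28.

28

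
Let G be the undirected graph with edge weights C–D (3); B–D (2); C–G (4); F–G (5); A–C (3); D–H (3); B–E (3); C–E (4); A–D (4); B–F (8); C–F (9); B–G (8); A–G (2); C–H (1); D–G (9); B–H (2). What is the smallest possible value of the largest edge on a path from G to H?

3

Some routes from G to H:
G→A→C→D→B→H: max(2, 3, 3, 2, 2) = 3
G→A→C→H: max(2, 3, 1) = 3
G→A→C→D→H: max(2, 3, 3, 3) = 3
Best route has worst link 3.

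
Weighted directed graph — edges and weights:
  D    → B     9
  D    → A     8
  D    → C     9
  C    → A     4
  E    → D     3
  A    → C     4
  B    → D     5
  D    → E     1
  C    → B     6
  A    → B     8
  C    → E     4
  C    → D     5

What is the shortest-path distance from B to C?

14

Candidate routes:
B - D - A - C: 5 + 8 + 4 = 17
B - D - C: 5 + 9 = 14
Shortest: 14.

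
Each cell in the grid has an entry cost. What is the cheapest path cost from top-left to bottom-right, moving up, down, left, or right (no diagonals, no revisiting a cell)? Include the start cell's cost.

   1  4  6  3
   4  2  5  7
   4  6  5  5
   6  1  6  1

21

Take [0,0] [0,1] [1,1] [2,1] [3,1] [3,2] [3,3] for a total of 1 + 4 + 2 + 6 + 1 + 6 + 1 = 21.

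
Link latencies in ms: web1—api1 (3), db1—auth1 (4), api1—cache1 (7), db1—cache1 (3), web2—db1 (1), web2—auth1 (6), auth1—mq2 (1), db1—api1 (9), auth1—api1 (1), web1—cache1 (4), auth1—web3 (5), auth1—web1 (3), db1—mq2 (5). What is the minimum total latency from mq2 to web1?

Some routes from mq2 to web1:
mq2-auth1-web1: 1 + 3 = 4
mq2-auth1-api1-web1: 1 + 1 + 3 = 5
mq2-db1-auth1-web1: 5 + 4 + 3 = 12
mq2-auth1-db1-cache1-web1: 1 + 4 + 3 + 4 = 12
The minimum is 4 ms.

4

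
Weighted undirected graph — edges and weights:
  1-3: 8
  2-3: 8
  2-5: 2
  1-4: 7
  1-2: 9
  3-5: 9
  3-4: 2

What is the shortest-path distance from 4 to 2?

Routes from 4 to 2:
4 - 1 - 3 - 2: 7 + 8 + 8 = 23
4 - 3 - 5 - 2: 2 + 9 + 2 = 13
4 - 3 - 2: 2 + 8 = 10
4 - 3 - 1 - 2: 2 + 8 + 9 = 19
4 - 1 - 2: 7 + 9 = 16
4 - 1 - 3 - 5 - 2: 7 + 8 + 9 + 2 = 26
Best route has total 10.

10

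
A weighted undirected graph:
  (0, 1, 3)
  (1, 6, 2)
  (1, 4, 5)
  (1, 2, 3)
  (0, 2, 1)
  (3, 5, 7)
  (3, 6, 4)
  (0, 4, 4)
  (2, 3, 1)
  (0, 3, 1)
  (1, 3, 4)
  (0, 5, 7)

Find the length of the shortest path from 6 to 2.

5

Comparing a few candidate routes:
6→1→0→3→2: 2 + 3 + 1 + 1 = 7
6→3→0→2: 4 + 1 + 1 = 6
6→1→0→2: 2 + 3 + 1 = 6
6→1→2: 2 + 3 = 5
6→3→2: 4 + 1 = 5
Shortest: 5.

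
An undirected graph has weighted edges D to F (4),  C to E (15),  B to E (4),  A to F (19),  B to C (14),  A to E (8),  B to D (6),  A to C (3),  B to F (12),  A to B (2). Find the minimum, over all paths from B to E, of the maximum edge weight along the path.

4

Some routes from B to E:
B→A→E: max(2, 8) = 8
B→C→E: max(14, 15) = 15
B→A→C→E: max(2, 3, 15) = 15
B→C→A→E: max(14, 3, 8) = 14
B→E: max(4) = 4
The minimum achievable maximum is 4.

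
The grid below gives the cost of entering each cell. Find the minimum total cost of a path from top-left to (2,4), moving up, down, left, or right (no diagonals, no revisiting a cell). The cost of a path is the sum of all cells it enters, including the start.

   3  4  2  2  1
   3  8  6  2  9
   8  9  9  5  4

22

Best path: (0,0) -> (0,1) -> (0,2) -> (0,3) -> (1,3) -> (2,3) -> (2,4)
Cost: 3 + 4 + 2 + 2 + 2 + 5 + 4 = 22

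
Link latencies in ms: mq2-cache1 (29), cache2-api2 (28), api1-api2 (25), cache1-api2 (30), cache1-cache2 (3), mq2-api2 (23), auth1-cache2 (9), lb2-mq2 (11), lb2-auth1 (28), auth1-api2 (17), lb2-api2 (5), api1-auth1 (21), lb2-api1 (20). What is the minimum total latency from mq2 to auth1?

33

Comparing a few candidate routes:
mq2 → cache1 → cache2 → auth1: 29 + 3 + 9 = 41
mq2 → lb2 → api2 → auth1: 11 + 5 + 17 = 33
mq2 → api2 → auth1: 23 + 17 = 40
mq2 → lb2 → auth1: 11 + 28 = 39
The minimum is 33 ms.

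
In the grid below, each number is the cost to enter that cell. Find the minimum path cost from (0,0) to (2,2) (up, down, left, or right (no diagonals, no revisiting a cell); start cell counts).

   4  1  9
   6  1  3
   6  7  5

14

Take (0,0)→(0,1)→(1,1)→(1,2)→(2,2) for a total of 4 + 1 + 1 + 3 + 5 = 14.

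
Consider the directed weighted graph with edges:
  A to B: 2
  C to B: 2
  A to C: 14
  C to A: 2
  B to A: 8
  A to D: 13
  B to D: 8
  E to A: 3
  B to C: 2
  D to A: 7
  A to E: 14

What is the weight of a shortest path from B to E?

Candidate routes:
B -> C -> A -> E: 2 + 2 + 14 = 18
B -> D -> A -> E: 8 + 7 + 14 = 29
B -> A -> E: 8 + 14 = 22
Shortest: 18.

18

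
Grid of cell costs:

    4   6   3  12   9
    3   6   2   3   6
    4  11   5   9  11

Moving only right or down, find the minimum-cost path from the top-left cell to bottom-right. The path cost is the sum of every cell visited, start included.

Path (0,0) -> (0,1) -> (0,2) -> (1,2) -> (1,3) -> (1,4) -> (2,4): 4 + 6 + 3 + 2 + 3 + 6 + 11 = 35.

35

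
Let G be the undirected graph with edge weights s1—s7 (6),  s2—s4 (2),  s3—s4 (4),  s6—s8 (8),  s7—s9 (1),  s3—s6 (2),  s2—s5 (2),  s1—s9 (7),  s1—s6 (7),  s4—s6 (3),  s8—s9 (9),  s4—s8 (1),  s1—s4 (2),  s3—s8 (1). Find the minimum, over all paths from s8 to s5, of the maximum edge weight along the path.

Some routes from s8 to s5:
s8→s6→s3→s4→s2→s5: max(8, 2, 4, 2, 2) = 8
s8→s3→s4→s2→s5: max(1, 4, 2, 2) = 4
s8→s4→s2→s5: max(1, 2, 2) = 2
s8→s6→s4→s2→s5: max(8, 3, 2, 2) = 8
s8→s3→s6→s1→s4→s2→s5: max(1, 2, 7, 2, 2, 2) = 7
s8→s3→s6→s4→s2→s5: max(1, 2, 3, 2, 2) = 3
Smallest bottleneck: 2.

2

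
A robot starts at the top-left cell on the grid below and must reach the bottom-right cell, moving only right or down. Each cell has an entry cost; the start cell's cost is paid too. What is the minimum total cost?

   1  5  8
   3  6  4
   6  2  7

One optimal route is (0,0) -> (1,0) -> (1,1) -> (2,1) -> (2,2).
Its cost is 1 + 3 + 6 + 2 + 7 = 19.

19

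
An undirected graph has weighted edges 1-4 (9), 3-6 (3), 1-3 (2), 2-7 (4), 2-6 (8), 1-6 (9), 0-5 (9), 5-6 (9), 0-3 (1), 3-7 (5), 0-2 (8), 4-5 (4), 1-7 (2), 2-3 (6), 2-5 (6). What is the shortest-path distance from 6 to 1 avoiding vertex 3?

9

Some routes from 6 to 1 avoiding 3:
6 - 1: 9
6 - 2 - 7 - 1: 8 + 4 + 2 = 14
6 - 5 - 4 - 1: 9 + 4 + 9 = 22
6 - 5 - 2 - 7 - 1: 9 + 6 + 4 + 2 = 21
Best route has total 9.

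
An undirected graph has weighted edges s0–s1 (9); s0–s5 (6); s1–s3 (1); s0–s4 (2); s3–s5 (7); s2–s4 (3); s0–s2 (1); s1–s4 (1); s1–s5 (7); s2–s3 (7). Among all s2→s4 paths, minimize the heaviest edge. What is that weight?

2

Comparing a few candidate routes:
s2→s3→s1→s5→s0→s4: max(7, 1, 7, 6, 2) = 7
s2→s0→s4: max(1, 2) = 2
s2→s3→s1→s4: max(7, 1, 1) = 7
s2→s4: max(3) = 3
Best route has worst link 2.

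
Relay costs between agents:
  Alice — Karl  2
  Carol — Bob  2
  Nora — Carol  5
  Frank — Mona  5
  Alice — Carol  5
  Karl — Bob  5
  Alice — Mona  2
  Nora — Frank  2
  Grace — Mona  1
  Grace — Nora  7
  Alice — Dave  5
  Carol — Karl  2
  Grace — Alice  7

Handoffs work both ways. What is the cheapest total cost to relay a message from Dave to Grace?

Checking several routes:
Dave - Alice - Carol - Nora - Grace: 5 + 5 + 5 + 7 = 22
Dave - Alice - Karl - Carol - Nora - Frank - Mona - Grace: 5 + 2 + 2 + 5 + 2 + 5 + 1 = 22
Dave - Alice - Mona - Grace: 5 + 2 + 1 = 8
Dave - Alice - Grace: 5 + 7 = 12
Dave - Alice - Mona - Frank - Nora - Grace: 5 + 2 + 5 + 2 + 7 = 21
Dave - Alice - Karl - Carol - Nora - Grace: 5 + 2 + 2 + 5 + 7 = 21
The minimum is 8.

8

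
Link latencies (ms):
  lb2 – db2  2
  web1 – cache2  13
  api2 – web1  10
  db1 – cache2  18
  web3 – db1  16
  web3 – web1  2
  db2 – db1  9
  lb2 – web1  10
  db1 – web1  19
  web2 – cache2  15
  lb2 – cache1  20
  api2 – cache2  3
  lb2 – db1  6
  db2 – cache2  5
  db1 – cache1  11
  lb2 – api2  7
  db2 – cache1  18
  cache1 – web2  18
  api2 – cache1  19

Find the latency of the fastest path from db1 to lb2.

6

Comparing a few candidate routes:
db1 → db2 → cache2 → api2 → lb2: 9 + 5 + 3 + 7 = 24
db1 → db2 → lb2: 9 + 2 = 11
db1 → lb2: 6
db1 → cache2 → db2 → lb2: 18 + 5 + 2 = 25
Best route has total 6 ms.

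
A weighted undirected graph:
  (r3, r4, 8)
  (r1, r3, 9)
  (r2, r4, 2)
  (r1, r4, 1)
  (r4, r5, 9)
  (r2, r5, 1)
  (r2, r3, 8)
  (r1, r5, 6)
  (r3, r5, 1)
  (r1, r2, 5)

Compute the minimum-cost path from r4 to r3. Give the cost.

Checking several routes:
r4 - r3: 8
r4 - r2 - r5 - r3: 2 + 1 + 1 = 4
r4 - r1 - r2 - r5 - r3: 1 + 5 + 1 + 1 = 8
r4 - r1 - r5 - r3: 1 + 6 + 1 = 8
Best route has total 4.

4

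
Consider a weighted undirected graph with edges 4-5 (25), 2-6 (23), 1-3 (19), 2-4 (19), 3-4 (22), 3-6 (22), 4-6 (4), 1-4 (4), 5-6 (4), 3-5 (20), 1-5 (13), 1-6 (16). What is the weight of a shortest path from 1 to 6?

Some routes from 1 to 6:
1→4→5→6: 4 + 25 + 4 = 33
1→3→6: 19 + 22 = 41
1→4→6: 4 + 4 = 8
1→5→4→6: 13 + 25 + 4 = 42
1→6: 16
1→5→6: 13 + 4 = 17
Best route has total 8.

8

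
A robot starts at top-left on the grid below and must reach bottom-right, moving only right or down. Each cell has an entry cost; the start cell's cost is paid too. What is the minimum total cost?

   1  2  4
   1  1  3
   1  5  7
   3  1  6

13

Take r0c0 → r1c0 → r2c0 → r3c0 → r3c1 → r3c2 for a total of 1 + 1 + 1 + 3 + 1 + 6 = 13.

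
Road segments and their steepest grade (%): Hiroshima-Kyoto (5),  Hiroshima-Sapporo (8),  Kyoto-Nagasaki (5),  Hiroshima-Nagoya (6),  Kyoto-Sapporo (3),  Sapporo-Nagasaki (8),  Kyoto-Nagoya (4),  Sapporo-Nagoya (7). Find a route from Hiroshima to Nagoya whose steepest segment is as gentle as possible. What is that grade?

Checking several routes:
Hiroshima - Kyoto - Nagasaki - Sapporo - Nagoya: max(5, 5, 8, 7) = 8
Hiroshima - Kyoto - Sapporo - Nagoya: max(5, 3, 7) = 7
Hiroshima - Sapporo - Nagoya: max(8, 7) = 8
Hiroshima - Kyoto - Nagoya: max(5, 4) = 5
Hiroshima - Sapporo - Kyoto - Nagoya: max(8, 3, 4) = 8
Hiroshima - Nagoya: max(6) = 6
The minimum achievable maximum is 5%.

5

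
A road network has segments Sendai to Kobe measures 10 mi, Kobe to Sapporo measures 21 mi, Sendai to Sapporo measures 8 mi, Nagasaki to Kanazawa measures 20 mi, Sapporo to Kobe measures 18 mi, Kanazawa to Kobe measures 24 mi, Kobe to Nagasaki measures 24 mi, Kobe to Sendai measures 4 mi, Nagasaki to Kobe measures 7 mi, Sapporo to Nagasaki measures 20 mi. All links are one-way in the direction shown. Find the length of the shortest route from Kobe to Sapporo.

12

Paths from Kobe to Sapporo:
Kobe → Sapporo: 21
Kobe → Sendai → Sapporo: 4 + 8 = 12
The minimum is 12 mi.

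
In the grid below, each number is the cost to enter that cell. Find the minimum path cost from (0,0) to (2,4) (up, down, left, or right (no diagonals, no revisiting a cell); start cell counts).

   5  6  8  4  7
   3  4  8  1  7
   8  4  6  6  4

Path (0,0) -> (1,0) -> (1,1) -> (1,2) -> (1,3) -> (2,3) -> (2,4): 5 + 3 + 4 + 8 + 1 + 6 + 4 = 31.

31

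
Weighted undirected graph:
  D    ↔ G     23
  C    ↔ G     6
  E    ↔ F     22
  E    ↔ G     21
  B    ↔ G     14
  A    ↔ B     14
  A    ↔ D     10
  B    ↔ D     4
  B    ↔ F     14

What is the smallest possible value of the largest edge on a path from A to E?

21

A few of the A→E routes:
A -> B -> G -> E: max(14, 14, 21) = 21
A -> D -> B -> F -> E: max(10, 4, 14, 22) = 22
A -> D -> B -> G -> E: max(10, 4, 14, 21) = 21
Smallest bottleneck: 21.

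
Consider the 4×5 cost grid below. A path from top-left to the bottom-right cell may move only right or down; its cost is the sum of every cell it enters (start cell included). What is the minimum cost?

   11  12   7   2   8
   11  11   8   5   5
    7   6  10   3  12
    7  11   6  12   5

57

Cheapest: r0c0 r0c1 r0c2 r0c3 r1c3 r2c3 r2c4 r3c4
  11 + 12 + 7 + 2 + 5 + 3 + 12 + 5 = 57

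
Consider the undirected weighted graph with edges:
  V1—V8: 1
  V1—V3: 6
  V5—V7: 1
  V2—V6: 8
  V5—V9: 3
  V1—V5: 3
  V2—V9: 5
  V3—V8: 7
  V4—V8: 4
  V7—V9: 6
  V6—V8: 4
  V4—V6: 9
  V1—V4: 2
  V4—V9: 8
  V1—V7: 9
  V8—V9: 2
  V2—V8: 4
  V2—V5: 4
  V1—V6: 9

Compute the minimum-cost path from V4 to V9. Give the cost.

A few of the V4→V9 routes:
V4 - V8 - V9: 4 + 2 = 6
V4 - V1 - V8 - V9: 2 + 1 + 2 = 5
V4 - V8 - V1 - V5 - V9: 4 + 1 + 3 + 3 = 11
V4 - V9: 8
V4 - V1 - V5 - V9: 2 + 3 + 3 = 8
The minimum is 5.

5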